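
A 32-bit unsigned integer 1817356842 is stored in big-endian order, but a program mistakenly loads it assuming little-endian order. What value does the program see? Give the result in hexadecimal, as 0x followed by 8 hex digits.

1817356842 in 32-bit hexadecimal is 0x6C52AA2A.
Stored big-endian, the bytes at ascending addresses are 6C 52 AA 2A.
Read back as little-endian, the first byte is least significant, giving 0x2AAA526C.

0x2AAA526C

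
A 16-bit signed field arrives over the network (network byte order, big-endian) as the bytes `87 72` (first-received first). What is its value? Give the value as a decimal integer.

-30862

Big-endian stores the most-significant byte at the lowest address.
The bytes are already most-significant first: 0x8772.
Top bit is set, so as a signed 16-bit value this is 0x8772 − 2^16 = -30862.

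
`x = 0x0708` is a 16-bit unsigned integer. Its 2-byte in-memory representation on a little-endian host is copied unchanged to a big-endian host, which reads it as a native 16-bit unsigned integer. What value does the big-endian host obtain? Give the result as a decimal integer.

Stored little-endian, the bytes at ascending addresses are 08 07.
Read back as big-endian, the last byte is least significant, giving 0x0807.
0x0807 = 2055.

2055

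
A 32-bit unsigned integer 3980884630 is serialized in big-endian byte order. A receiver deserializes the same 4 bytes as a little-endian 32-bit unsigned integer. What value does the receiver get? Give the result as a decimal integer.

3980884630 in 32-bit hexadecimal is 0xED477A96.
Stored big-endian, the bytes at ascending addresses are ED 47 7A 96.
Read back as little-endian, the first byte is least significant, giving 0x967A47ED.
0x967A47ED = 2524596205.

2524596205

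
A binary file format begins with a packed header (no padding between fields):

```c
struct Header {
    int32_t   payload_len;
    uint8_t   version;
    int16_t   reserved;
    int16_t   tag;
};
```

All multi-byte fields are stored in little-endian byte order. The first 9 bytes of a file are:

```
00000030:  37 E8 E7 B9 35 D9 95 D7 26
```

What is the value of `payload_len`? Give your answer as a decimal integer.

`payload_len` is the first field, at byte offset 0, occupying 4 bytes.
Bytes at offsets 0..3: 37 E8 E7 B9.
In little-endian order the low byte comes first in memory.
Reassemble most-significant byte first: B9 E7 E8 37 → 0xB9E7E837.
Top bit is set, so as a signed 32-bit value this is 0xB9E7E837 − 2^32 = -1175984073.

-1175984073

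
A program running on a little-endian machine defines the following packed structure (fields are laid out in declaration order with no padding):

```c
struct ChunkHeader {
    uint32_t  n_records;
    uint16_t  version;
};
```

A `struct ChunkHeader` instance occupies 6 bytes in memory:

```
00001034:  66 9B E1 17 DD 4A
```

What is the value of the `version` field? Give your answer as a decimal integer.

19165

`version` follows `n_records` (4 bytes), so it starts at byte offset 4 and occupies 2 bytes.
Bytes at offsets 4..5: DD 4A.
Little-endian: lowest address holds the least-significant byte.
Reassemble most-significant byte first: 4A DD → 0x4ADD.
0x4ADD = 19165.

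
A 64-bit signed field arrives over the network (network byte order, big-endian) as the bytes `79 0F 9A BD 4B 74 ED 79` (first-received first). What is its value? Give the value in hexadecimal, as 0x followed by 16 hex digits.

0x790F9ABD4B74ED79

Big-endian stores the most-significant byte at the lowest address.
The bytes are already most-significant first: 0x790F9ABD4B74ED79.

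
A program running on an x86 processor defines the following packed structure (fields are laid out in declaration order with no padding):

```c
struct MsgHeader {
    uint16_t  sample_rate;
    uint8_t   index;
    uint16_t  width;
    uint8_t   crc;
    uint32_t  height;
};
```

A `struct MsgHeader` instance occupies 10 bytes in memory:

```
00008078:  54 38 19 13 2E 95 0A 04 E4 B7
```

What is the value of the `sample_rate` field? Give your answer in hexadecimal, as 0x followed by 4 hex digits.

0x3854

`sample_rate` is the first field, at byte offset 0, occupying 2 bytes.
Bytes at offsets 0..1: 54 38.
Little-endian: lowest address holds the least-significant byte.
Reassemble most-significant byte first: 38 54 → 0x3854.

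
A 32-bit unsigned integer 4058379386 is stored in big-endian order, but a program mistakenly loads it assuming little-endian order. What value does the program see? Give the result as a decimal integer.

2062870001

4058379386 in 32-bit hexadecimal is 0xF1E5F47A.
Stored big-endian, the bytes at ascending addresses are F1 E5 F4 7A.
Read back as little-endian, the first byte is least significant, giving 0x7AF4E5F1.
0x7AF4E5F1 = 2062870001.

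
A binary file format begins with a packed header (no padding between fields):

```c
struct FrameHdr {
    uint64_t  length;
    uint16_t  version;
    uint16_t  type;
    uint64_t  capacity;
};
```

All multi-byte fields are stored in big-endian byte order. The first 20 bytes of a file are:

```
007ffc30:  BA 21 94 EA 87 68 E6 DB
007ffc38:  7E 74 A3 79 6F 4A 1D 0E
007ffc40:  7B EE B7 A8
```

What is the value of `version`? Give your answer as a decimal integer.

`version` follows `length` (8 bytes), so it starts at byte offset 8 and occupies 2 bytes.
Bytes at offsets 8..9: 7E 74.
Big-endian: lowest address holds the most-significant byte.
The bytes are already most-significant first: 0x7E74.
0x7E74 = 32372.

32372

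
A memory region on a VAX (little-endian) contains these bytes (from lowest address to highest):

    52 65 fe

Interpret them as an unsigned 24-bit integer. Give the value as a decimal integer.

Little-endian: lowest address holds the least-significant byte.
Reassemble most-significant byte first: FE 65 52 → 0xFE6552.
0xFE6552 = 16672082.

16672082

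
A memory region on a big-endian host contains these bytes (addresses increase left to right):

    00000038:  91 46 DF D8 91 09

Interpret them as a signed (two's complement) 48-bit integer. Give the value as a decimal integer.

-121741387460343

Big-endian: lowest address holds the most-significant byte.
The bytes are already most-significant first: 0x9146DFD89109.
Top bit is set, so as a signed 48-bit value this is 0x9146DFD89109 − 2^48 = -121741387460343.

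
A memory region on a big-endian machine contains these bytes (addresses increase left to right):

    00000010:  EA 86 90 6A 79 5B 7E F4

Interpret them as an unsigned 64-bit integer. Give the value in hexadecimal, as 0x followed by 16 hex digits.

Big-endian: lowest address holds the most-significant byte.
The bytes are already most-significant first: 0xEA86906A795B7EF4.

0xEA86906A795B7EF4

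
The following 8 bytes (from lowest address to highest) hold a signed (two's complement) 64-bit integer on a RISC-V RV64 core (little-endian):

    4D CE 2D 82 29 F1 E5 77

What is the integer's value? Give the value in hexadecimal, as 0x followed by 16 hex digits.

0x77E5F129822DCE4D

Little-endian stores the least-significant byte at the lowest address.
Reassemble most-significant byte first: 77 E5 F1 29 82 2D CE 4D → 0x77E5F129822DCE4D.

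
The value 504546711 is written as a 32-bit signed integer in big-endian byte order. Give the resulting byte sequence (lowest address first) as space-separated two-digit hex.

1E 12 C5 97

504546711 in hexadecimal, padded to 32 bits, is 0x1E12C597.
Split into bytes (most-significant first): 1E 12 C5 97.
In big-endian order the high byte comes first in memory.
So the memory order matches the most-significant-first order: 1E 12 C5 97.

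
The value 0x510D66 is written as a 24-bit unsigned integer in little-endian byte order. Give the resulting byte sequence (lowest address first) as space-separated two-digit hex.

Split into bytes (most-significant first): 51 0D 66.
Little-endian stores the least-significant byte at the lowest address.
So at ascending addresses the bytes are 66 0D 51.

66 0D 51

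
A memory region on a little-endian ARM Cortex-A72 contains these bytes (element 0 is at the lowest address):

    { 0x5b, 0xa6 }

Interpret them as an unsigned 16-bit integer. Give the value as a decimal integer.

42587

In little-endian order the low byte comes first in memory.
Reassemble most-significant byte first: A6 5B → 0xA65B.
0xA65B = 42587.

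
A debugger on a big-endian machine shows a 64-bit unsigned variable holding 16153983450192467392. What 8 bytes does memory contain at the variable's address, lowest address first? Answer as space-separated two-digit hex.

16153983450192467392 in hexadecimal, padded to 64 bits, is 0xE02E7A5C4842D5C0.
Split into bytes (most-significant first): E0 2E 7A 5C 48 42 D5 C0.
Big-endian stores the most-significant byte at the lowest address.
So the memory order matches the most-significant-first order: E0 2E 7A 5C 48 42 D5 C0.

E0 2E 7A 5C 48 42 D5 C0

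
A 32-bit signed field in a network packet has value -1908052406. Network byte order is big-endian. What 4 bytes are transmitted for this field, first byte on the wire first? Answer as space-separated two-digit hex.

8E 45 6E 4A

Two's complement of -1908052406 in 32 bits: 1908052406 = 0x71BA91B6; invert → 0x8E456E49; add 1 → 0x8E456E4A.
Split into bytes (most-significant first): 8E 45 6E 4A.
In big-endian order the high byte comes first in memory.
So the memory order matches the most-significant-first order: 8E 45 6E 4A.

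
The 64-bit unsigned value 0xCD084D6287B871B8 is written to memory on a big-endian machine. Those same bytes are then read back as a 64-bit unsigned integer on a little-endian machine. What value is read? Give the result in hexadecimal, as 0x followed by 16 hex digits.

Stored big-endian, the bytes at ascending addresses are CD 08 4D 62 87 B8 71 B8.
Read back as little-endian, the first byte is least significant, giving 0xB871B887624D08CD.

0xB871B887624D08CD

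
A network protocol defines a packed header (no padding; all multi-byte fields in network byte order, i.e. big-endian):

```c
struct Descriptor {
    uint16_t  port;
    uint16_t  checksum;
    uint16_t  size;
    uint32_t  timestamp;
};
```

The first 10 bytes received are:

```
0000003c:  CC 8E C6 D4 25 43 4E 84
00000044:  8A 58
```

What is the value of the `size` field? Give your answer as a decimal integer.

9539

`size` follows `port` (2 B), `checksum` (2 B), so it starts at offset 2 + 2 = 4 and occupies 2 bytes.
Bytes at offsets 4..5: 25 43.
Big-endian: lowest address holds the most-significant byte.
The bytes are already most-significant first: 0x2543.
0x2543 = 9539.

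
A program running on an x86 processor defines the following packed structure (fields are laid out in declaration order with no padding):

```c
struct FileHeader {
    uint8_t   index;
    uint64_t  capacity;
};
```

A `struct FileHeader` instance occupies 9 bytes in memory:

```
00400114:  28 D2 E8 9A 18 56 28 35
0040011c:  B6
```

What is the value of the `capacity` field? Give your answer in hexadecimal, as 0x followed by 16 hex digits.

0xB6352856189AE8D2

`capacity` follows `index` (1 byte), so it starts at byte offset 1 and occupies 8 bytes.
Bytes at offsets 1..8: D2 E8 9A 18 56 28 35 B6.
Little-endian: lowest address holds the least-significant byte.
Reassemble most-significant byte first: B6 35 28 56 18 9A E8 D2 → 0xB6352856189AE8D2.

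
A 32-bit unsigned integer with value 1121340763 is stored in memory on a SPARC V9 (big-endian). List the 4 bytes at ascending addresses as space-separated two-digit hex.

42 D6 4D 5B

1121340763 in hexadecimal, padded to 32 bits, is 0x42D64D5B.
Split into bytes (most-significant first): 42 D6 4D 5B.
Big-endian stores the most-significant byte at the lowest address.
So the memory order matches the most-significant-first order: 42 D6 4D 5B.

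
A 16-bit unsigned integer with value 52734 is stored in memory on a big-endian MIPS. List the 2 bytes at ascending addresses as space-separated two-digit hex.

52734 in hexadecimal, padded to 16 bits, is 0xCDFE.
Split into bytes (most-significant first): CD FE.
In big-endian order the high byte comes first in memory.
So the memory order matches the most-significant-first order: CD FE.

CD FE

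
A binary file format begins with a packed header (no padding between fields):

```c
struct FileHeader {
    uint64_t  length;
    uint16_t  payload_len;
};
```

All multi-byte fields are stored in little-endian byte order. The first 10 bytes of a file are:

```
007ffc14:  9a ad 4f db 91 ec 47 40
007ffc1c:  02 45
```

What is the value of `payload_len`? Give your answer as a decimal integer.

`payload_len` follows `length` (8 bytes), so it starts at byte offset 8 and occupies 2 bytes.
Bytes at offsets 8..9: 02 45.
Little-endian stores the least-significant byte at the lowest address.
Reassemble most-significant byte first: 45 02 → 0x4502.
0x4502 = 17666.

17666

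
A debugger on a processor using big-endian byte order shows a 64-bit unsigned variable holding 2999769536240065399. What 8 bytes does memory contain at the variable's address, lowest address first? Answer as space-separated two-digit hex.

29 A1 52 7F EF A0 9B 77

2999769536240065399 in hexadecimal, padded to 64 bits, is 0x29A1527FEFA09B77.
Split into bytes (most-significant first): 29 A1 52 7F EF A0 9B 77.
In big-endian order the high byte comes first in memory.
So the memory order matches the most-significant-first order: 29 A1 52 7F EF A0 9B 77.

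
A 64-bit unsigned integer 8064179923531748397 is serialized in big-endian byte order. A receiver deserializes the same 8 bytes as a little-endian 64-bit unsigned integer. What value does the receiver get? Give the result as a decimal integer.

8064179923531748397 in 64-bit hexadecimal is 0x6FE9B8EA22F2542D.
Stored big-endian, the bytes at ascending addresses are 6F E9 B8 EA 22 F2 54 2D.
Read back as little-endian, the first byte is least significant, giving 0x2D54F222EAB8E96F.
0x2D54F222EAB8E96F = 3266501861531249007.

3266501861531249007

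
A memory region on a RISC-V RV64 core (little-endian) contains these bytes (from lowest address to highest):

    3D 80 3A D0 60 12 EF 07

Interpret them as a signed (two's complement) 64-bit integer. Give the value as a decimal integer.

571695884718997565

Little-endian stores the least-significant byte at the lowest address.
Reassemble most-significant byte first: 07 EF 12 60 D0 3A 80 3D → 0x07EF1260D03A803D.
0x07EF1260D03A803D = 571695884718997565.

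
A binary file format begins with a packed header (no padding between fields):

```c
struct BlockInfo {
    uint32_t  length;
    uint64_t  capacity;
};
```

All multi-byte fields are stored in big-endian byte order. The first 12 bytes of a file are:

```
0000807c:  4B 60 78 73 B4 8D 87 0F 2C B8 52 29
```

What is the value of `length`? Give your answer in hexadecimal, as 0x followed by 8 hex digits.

`length` is the first field, at byte offset 0, occupying 4 bytes.
Bytes at offsets 0..3: 4B 60 78 73.
In big-endian order the high byte comes first in memory.
The bytes are already most-significant first: 0x4B607873.

0x4B607873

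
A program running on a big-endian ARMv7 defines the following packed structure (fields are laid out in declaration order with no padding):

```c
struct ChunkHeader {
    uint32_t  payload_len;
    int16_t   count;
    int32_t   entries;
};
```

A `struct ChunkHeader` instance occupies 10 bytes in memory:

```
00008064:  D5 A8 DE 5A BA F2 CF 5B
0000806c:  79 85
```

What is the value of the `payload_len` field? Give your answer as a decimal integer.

3584613978

`payload_len` is the first field, at byte offset 0, occupying 4 bytes.
Bytes at offsets 0..3: D5 A8 DE 5A.
Big-endian stores the most-significant byte at the lowest address.
The bytes are already most-significant first: 0xD5A8DE5A.
0xD5A8DE5A = 3584613978.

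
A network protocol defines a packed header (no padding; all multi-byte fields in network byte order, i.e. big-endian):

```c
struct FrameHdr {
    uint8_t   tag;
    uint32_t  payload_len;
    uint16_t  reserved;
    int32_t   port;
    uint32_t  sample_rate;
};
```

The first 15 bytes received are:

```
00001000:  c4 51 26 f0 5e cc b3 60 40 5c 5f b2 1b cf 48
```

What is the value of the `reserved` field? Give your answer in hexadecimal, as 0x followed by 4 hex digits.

`reserved` follows `tag` (1 B), `payload_len` (4 B), so it starts at offset 1 + 4 = 5 and occupies 2 bytes.
Bytes at offsets 5..6: CC B3.
Big-endian stores the most-significant byte at the lowest address.
The bytes are already most-significant first: 0xCCB3.

0xCCB3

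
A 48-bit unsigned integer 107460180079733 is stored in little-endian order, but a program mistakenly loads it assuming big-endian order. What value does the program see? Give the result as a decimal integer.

107460180079733 in 48-bit hexadecimal is 0x61BC05DC7475.
Stored little-endian, the bytes at ascending addresses are 75 74 DC 05 BC 61.
Read back as big-endian, the last byte is least significant, giving 0x7574DC05BC61.
0x7574DC05BC61 = 129144768019553.

129144768019553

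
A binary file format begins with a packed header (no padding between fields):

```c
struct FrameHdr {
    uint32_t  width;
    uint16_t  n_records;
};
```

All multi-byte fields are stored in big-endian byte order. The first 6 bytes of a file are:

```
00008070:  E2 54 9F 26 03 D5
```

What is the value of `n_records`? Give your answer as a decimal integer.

981

`n_records` follows `width` (4 bytes), so it starts at byte offset 4 and occupies 2 bytes.
Bytes at offsets 4..5: 03 D5.
Big-endian: lowest address holds the most-significant byte.
The bytes are already most-significant first: 0x03D5.
0x03D5 = 981.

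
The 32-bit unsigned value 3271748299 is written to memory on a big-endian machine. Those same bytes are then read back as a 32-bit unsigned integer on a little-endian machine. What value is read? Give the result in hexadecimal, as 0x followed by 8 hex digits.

3271748299 in 32-bit hexadecimal is 0xC302EACB.
Stored big-endian, the bytes at ascending addresses are C3 02 EA CB.
Read back as little-endian, the first byte is least significant, giving 0xCBEA02C3.

0xCBEA02C3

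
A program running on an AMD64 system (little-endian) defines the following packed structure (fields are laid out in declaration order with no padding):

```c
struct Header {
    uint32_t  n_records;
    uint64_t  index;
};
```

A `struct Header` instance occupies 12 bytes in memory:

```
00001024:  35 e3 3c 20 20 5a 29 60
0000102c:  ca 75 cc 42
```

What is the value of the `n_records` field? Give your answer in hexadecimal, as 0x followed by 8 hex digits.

`n_records` is the first field, at byte offset 0, occupying 4 bytes.
Bytes at offsets 0..3: 35 E3 3C 20.
In little-endian order the low byte comes first in memory.
Reassemble most-significant byte first: 20 3C E3 35 → 0x203CE335.

0x203CE335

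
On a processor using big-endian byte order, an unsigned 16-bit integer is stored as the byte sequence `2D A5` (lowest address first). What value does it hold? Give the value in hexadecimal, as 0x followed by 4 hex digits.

In big-endian order the high byte comes first in memory.
The bytes are already most-significant first: 0x2DA5.

0x2DA5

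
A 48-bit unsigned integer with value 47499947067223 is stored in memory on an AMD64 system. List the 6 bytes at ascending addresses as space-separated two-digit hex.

57 C7 78 71 33 2B

47499947067223 in hexadecimal, padded to 48 bits, is 0x2B337178C757.
Split into bytes (most-significant first): 2B 33 71 78 C7 57.
In little-endian order the low byte comes first in memory.
So at ascending addresses the bytes are 57 C7 78 71 33 2B.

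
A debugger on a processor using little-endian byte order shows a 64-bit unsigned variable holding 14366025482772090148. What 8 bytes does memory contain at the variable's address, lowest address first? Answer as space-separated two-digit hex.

14366025482772090148 in hexadecimal, padded to 64 bits, is 0xC75E600FE6D70D24.
Split into bytes (most-significant first): C7 5E 60 0F E6 D7 0D 24.
Little-endian stores the least-significant byte at the lowest address.
So at ascending addresses the bytes are 24 0D D7 E6 0F 60 5E C7.

24 0D D7 E6 0F 60 5E C7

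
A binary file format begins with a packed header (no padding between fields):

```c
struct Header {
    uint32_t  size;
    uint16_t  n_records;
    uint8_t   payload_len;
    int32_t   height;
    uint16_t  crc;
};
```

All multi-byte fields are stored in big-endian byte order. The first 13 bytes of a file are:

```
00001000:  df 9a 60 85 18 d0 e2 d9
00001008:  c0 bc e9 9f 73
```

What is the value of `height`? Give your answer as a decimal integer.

-641680151

`height` follows `size` (4 B), `n_records` (2 B), `payload_len` (1 B), so it starts at offset 4 + 2 + 1 = 7 and occupies 4 bytes.
Bytes at offsets 7..10: D9 C0 BC E9.
Big-endian stores the most-significant byte at the lowest address.
The bytes are already most-significant first: 0xD9C0BCE9.
Top bit is set, so as a signed 32-bit value this is 0xD9C0BCE9 − 2^32 = -641680151.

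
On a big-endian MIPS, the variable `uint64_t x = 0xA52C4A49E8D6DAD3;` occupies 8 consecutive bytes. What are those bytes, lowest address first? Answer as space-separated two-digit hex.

Split into bytes (most-significant first): A5 2C 4A 49 E8 D6 DA D3.
Big-endian stores the most-significant byte at the lowest address.
So the memory order matches the most-significant-first order: A5 2C 4A 49 E8 D6 DA D3.

A5 2C 4A 49 E8 D6 DA D3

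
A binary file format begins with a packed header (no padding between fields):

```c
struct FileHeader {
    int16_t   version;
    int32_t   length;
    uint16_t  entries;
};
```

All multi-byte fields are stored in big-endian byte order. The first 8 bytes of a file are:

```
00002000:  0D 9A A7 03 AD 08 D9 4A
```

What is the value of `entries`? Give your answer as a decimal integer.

`entries` follows `version` (2 B), `length` (4 B), so it starts at offset 2 + 4 = 6 and occupies 2 bytes.
Bytes at offsets 6..7: D9 4A.
Big-endian stores the most-significant byte at the lowest address.
The bytes are already most-significant first: 0xD94A.
0xD94A = 55626.

55626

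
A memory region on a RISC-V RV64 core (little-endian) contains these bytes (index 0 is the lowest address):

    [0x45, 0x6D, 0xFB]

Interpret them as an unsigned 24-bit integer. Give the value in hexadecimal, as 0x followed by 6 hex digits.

Little-endian stores the least-significant byte at the lowest address.
Reassemble most-significant byte first: FB 6D 45 → 0xFB6D45.

0xFB6D45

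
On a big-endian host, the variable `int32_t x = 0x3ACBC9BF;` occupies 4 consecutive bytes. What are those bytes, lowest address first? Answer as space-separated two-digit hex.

Split into bytes (most-significant first): 3A CB C9 BF.
In big-endian order the high byte comes first in memory.
So the memory order matches the most-significant-first order: 3A CB C9 BF.

3A CB C9 BF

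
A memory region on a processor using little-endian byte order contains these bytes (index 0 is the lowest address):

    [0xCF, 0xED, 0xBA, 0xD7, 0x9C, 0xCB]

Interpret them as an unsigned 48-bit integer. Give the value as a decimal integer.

Little-endian stores the least-significant byte at the lowest address.
Reassemble most-significant byte first: CB 9C D7 BA ED CF → 0xCB9CD7BAEDCF.
0xCB9CD7BAEDCF = 223874494688719.

223874494688719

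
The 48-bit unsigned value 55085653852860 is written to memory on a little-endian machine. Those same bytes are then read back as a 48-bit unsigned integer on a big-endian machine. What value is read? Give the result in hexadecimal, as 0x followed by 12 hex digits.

55085653852860 in 48-bit hexadecimal is 0x3219A0D482BC.
Stored little-endian, the bytes at ascending addresses are BC 82 D4 A0 19 32.
Read back as big-endian, the last byte is least significant, giving 0xBC82D4A01932.

0xBC82D4A01932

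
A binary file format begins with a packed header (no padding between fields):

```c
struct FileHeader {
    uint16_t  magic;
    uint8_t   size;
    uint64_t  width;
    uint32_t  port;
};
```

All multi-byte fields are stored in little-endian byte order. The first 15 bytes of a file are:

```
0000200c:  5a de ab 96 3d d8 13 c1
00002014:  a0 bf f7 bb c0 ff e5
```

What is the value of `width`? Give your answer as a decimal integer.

17852164199042006422

`width` follows `magic` (2 B), `size` (1 B), so it starts at offset 2 + 1 = 3 and occupies 8 bytes.
Bytes at offsets 3..10: 96 3D D8 13 C1 A0 BF F7.
Little-endian stores the least-significant byte at the lowest address.
Reassemble most-significant byte first: F7 BF A0 C1 13 D8 3D 96 → 0xF7BFA0C113D83D96.
0xF7BFA0C113D83D96 = 17852164199042006422.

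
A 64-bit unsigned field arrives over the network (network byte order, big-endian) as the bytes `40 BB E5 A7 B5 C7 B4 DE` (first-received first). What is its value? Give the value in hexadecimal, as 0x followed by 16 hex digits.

0x40BBE5A7B5C7B4DE

In big-endian order the high byte comes first in memory.
The bytes are already most-significant first: 0x40BBE5A7B5C7B4DE.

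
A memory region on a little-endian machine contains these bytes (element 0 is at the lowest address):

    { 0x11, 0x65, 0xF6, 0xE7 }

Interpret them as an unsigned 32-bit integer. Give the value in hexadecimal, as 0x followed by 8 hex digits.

0xE7F66511

In little-endian order the low byte comes first in memory.
Reassemble most-significant byte first: E7 F6 65 11 → 0xE7F66511.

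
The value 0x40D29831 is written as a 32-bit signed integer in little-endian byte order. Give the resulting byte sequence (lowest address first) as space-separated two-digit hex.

31 98 D2 40

Split into bytes (most-significant first): 40 D2 98 31.
In little-endian order the low byte comes first in memory.
So at ascending addresses the bytes are 31 98 D2 40.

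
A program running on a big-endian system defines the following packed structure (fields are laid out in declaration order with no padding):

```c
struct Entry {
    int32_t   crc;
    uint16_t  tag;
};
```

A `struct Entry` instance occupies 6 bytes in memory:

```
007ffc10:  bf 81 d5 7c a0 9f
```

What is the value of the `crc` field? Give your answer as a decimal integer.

-1082010244

`crc` is the first field, at byte offset 0, occupying 4 bytes.
Bytes at offsets 0..3: BF 81 D5 7C.
Big-endian stores the most-significant byte at the lowest address.
The bytes are already most-significant first: 0xBF81D57C.
Top bit is set, so as a signed 32-bit value this is 0xBF81D57C − 2^32 = -1082010244.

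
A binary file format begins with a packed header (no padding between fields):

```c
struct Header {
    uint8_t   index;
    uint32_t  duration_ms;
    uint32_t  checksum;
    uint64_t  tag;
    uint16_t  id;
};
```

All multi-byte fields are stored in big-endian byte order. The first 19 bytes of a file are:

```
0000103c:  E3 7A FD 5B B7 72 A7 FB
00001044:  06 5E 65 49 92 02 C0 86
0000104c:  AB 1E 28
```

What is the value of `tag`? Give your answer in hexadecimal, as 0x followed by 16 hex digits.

`tag` follows `index` (1 B), `duration_ms` (4 B), `checksum` (4 B), so it starts at offset 1 + 4 + 4 = 9 and occupies 8 bytes.
Bytes at offsets 9..16: 5E 65 49 92 02 C0 86 AB.
Big-endian: lowest address holds the most-significant byte.
The bytes are already most-significant first: 0x5E65499202C086AB.

0x5E65499202C086AB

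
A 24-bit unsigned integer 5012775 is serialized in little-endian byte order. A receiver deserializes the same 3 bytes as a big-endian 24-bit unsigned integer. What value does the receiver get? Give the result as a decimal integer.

2587980

5012775 in 24-bit hexadecimal is 0x4C7D27.
Stored little-endian, the bytes at ascending addresses are 27 7D 4C.
Read back as big-endian, the last byte is least significant, giving 0x277D4C.
0x277D4C = 2587980.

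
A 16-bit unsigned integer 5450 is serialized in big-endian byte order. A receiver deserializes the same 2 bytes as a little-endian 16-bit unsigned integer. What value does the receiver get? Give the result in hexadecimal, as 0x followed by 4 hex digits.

0x4A15

5450 in 16-bit hexadecimal is 0x154A.
Stored big-endian, the bytes at ascending addresses are 15 4A.
Read back as little-endian, the first byte is least significant, giving 0x4A15.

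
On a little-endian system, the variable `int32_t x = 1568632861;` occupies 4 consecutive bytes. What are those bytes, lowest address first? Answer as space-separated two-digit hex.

1D 70 7F 5D

1568632861 in hexadecimal, padded to 32 bits, is 0x5D7F701D.
Split into bytes (most-significant first): 5D 7F 70 1D.
Little-endian: lowest address holds the least-significant byte.
So at ascending addresses the bytes are 1D 70 7F 5D.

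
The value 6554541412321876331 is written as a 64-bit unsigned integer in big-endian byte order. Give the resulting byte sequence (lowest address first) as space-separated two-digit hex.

6554541412321876331 in hexadecimal, padded to 64 bits, is 0x5AF668AFE308596B.
Split into bytes (most-significant first): 5A F6 68 AF E3 08 59 6B.
In big-endian order the high byte comes first in memory.
So the memory order matches the most-significant-first order: 5A F6 68 AF E3 08 59 6B.

5A F6 68 AF E3 08 59 6B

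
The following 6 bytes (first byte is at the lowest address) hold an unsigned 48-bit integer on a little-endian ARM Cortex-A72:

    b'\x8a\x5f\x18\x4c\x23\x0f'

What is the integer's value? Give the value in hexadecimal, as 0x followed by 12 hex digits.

0x0F234C185F8A

Little-endian stores the least-significant byte at the lowest address.
Reassemble most-significant byte first: 0F 23 4C 18 5F 8A → 0x0F234C185F8A.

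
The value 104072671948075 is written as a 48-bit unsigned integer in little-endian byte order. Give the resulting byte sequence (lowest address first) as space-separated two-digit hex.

2B 6D A4 4E A7 5E

104072671948075 in hexadecimal, padded to 48 bits, is 0x5EA74EA46D2B.
Split into bytes (most-significant first): 5E A7 4E A4 6D 2B.
Little-endian stores the least-significant byte at the lowest address.
So at ascending addresses the bytes are 2B 6D A4 4E A7 5E.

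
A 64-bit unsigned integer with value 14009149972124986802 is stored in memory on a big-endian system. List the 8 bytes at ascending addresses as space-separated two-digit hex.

C2 6A 7F AD 0D AE ED B2

14009149972124986802 in hexadecimal, padded to 64 bits, is 0xC26A7FAD0DAEEDB2.
Split into bytes (most-significant first): C2 6A 7F AD 0D AE ED B2.
Big-endian stores the most-significant byte at the lowest address.
So the memory order matches the most-significant-first order: C2 6A 7F AD 0D AE ED B2.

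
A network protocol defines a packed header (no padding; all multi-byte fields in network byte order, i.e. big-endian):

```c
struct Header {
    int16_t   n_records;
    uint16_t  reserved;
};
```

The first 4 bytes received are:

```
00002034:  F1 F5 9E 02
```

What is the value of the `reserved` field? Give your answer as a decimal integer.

`reserved` follows `n_records` (2 bytes), so it starts at byte offset 2 and occupies 2 bytes.
Bytes at offsets 2..3: 9E 02.
In big-endian order the high byte comes first in memory.
The bytes are already most-significant first: 0x9E02.
0x9E02 = 40450.

40450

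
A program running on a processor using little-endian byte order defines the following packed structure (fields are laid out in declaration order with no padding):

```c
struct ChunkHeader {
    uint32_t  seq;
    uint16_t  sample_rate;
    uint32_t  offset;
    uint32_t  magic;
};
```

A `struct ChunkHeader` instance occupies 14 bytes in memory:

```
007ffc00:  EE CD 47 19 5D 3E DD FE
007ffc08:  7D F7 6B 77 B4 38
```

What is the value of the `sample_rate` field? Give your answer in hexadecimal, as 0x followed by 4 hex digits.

`sample_rate` follows `seq` (4 bytes), so it starts at byte offset 4 and occupies 2 bytes.
Bytes at offsets 4..5: 5D 3E.
Little-endian stores the least-significant byte at the lowest address.
Reassemble most-significant byte first: 3E 5D → 0x3E5D.

0x3E5D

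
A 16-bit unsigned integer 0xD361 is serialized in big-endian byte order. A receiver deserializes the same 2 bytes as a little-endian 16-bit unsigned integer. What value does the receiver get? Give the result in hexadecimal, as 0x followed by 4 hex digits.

Stored big-endian, the bytes at ascending addresses are D3 61.
Read back as little-endian, the first byte is least significant, giving 0x61D3.

0x61D3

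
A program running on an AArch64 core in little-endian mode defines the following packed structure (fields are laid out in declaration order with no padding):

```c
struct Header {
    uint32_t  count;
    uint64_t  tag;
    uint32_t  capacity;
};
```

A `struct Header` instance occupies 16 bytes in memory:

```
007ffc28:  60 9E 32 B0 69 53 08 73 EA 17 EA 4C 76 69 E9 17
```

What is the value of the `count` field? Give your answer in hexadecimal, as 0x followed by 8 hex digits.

0xB0329E60

`count` is the first field, at byte offset 0, occupying 4 bytes.
Bytes at offsets 0..3: 60 9E 32 B0.
Little-endian stores the least-significant byte at the lowest address.
Reassemble most-significant byte first: B0 32 9E 60 → 0xB0329E60.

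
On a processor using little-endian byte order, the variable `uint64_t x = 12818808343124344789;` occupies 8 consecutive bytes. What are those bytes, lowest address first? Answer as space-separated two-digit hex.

12818808343124344789 in hexadecimal, padded to 64 bits, is 0xB1E58E4567BD7FD5.
Split into bytes (most-significant first): B1 E5 8E 45 67 BD 7F D5.
Little-endian: lowest address holds the least-significant byte.
So at ascending addresses the bytes are D5 7F BD 67 45 8E E5 B1.

D5 7F BD 67 45 8E E5 B1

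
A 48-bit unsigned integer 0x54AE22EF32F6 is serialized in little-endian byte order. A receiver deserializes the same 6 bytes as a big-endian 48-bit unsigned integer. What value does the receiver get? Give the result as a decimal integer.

Stored little-endian, the bytes at ascending addresses are F6 32 EF 22 AE 54.
Read back as big-endian, the last byte is least significant, giving 0xF632EF22AE54.
0xF632EF22AE54 = 270698620825172.

270698620825172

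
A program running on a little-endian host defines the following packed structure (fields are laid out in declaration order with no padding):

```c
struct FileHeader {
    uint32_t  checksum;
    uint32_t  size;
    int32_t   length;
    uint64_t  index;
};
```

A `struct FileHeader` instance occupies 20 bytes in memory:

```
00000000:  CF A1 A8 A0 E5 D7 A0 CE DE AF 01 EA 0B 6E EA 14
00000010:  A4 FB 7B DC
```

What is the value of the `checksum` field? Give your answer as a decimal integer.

`checksum` is the first field, at byte offset 0, occupying 4 bytes.
Bytes at offsets 0..3: CF A1 A8 A0.
Little-endian stores the least-significant byte at the lowest address.
Reassemble most-significant byte first: A0 A8 A1 CF → 0xA0A8A1CF.
0xA0A8A1CF = 2695406031.

2695406031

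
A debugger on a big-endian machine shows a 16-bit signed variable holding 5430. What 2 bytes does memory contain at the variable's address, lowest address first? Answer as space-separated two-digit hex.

5430 in hexadecimal, padded to 16 bits, is 0x1536.
Split into bytes (most-significant first): 15 36.
Big-endian: lowest address holds the most-significant byte.
So the memory order matches the most-significant-first order: 15 36.

15 36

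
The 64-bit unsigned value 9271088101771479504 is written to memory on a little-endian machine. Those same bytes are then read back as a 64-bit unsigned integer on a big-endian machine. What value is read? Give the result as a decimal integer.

15026664895154596224

9271088101771479504 in 64-bit hexadecimal is 0x80A985821B7089D0.
Stored little-endian, the bytes at ascending addresses are D0 89 70 1B 82 85 A9 80.
Read back as big-endian, the last byte is least significant, giving 0xD089701B8285A980.
0xD089701B8285A980 = 15026664895154596224.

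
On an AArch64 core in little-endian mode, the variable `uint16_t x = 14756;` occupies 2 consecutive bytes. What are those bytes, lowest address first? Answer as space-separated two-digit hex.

A4 39

14756 in hexadecimal, padded to 16 bits, is 0x39A4.
Split into bytes (most-significant first): 39 A4.
Little-endian stores the least-significant byte at the lowest address.
So at ascending addresses the bytes are A4 39.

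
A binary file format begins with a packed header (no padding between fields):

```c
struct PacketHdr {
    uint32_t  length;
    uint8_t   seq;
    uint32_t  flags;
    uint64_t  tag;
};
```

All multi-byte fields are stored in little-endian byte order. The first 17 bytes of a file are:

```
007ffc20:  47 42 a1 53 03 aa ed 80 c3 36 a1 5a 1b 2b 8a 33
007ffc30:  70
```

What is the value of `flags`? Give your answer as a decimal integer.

3280006570

`flags` follows `length` (4 B), `seq` (1 B), so it starts at offset 4 + 1 = 5 and occupies 4 bytes.
Bytes at offsets 5..8: AA ED 80 C3.
Little-endian stores the least-significant byte at the lowest address.
Reassemble most-significant byte first: C3 80 ED AA → 0xC380EDAA.
0xC380EDAA = 3280006570.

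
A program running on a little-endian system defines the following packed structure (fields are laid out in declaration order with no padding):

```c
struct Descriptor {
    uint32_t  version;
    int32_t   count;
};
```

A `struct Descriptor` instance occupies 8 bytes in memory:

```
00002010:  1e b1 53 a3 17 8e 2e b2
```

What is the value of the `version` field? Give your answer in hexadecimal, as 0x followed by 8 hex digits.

0xA353B11E

`version` is the first field, at byte offset 0, occupying 4 bytes.
Bytes at offsets 0..3: 1E B1 53 A3.
Little-endian stores the least-significant byte at the lowest address.
Reassemble most-significant byte first: A3 53 B1 1E → 0xA353B11E.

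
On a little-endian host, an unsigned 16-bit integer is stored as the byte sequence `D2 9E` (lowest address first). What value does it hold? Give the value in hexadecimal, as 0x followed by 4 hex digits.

In little-endian order the low byte comes first in memory.
Reassemble most-significant byte first: 9E D2 → 0x9ED2.

0x9ED2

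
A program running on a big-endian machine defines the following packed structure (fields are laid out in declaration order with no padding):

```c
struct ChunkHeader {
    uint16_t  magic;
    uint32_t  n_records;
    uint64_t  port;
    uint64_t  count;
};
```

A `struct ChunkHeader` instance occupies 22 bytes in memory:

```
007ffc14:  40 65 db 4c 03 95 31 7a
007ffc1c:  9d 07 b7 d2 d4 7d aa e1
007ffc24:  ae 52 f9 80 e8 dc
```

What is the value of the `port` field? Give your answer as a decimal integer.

`port` follows `magic` (2 B), `n_records` (4 B), so it starts at offset 2 + 4 = 6 and occupies 8 bytes.
Bytes at offsets 6..13: 31 7A 9D 07 B7 D2 D4 7D.
Big-endian: lowest address holds the most-significant byte.
The bytes are already most-significant first: 0x317A9D07B7D2D47D.
0x317A9D07B7D2D47D = 3565334711491548285.

3565334711491548285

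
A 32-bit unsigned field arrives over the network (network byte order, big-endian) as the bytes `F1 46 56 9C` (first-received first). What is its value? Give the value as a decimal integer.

In big-endian order the high byte comes first in memory.
The bytes are already most-significant first: 0xF146569C.
0xF146569C = 4047918748.

4047918748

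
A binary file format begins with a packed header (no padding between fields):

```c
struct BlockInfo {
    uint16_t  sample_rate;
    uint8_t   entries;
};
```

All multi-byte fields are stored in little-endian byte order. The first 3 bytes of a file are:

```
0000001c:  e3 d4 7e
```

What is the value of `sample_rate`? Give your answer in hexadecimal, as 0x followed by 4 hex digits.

`sample_rate` is the first field, at byte offset 0, occupying 2 bytes.
Bytes at offsets 0..1: E3 D4.
In little-endian order the low byte comes first in memory.
Reassemble most-significant byte first: D4 E3 → 0xD4E3.

0xD4E3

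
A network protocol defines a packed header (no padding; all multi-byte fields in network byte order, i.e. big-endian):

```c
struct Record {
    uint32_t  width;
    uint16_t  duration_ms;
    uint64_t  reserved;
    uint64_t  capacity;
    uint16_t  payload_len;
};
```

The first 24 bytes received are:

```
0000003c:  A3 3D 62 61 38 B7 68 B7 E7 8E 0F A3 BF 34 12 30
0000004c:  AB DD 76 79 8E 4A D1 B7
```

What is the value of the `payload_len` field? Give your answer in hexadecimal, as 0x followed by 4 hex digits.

`payload_len` follows `width` (4 B), `duration_ms` (2 B), `reserved` (8 B), `capacity` (8 B), so it starts at offset 4 + 2 + 8 + 8 = 22 and occupies 2 bytes.
Bytes at offsets 22..23: D1 B7.
Big-endian stores the most-significant byte at the lowest address.
The bytes are already most-significant first: 0xD1B7.

0xD1B7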